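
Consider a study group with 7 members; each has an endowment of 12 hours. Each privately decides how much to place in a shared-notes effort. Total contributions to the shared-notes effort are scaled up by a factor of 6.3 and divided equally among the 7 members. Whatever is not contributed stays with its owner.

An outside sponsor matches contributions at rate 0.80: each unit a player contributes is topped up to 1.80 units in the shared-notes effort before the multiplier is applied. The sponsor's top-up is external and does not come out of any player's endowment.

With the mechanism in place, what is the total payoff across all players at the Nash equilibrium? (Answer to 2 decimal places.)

The effective private return per unit is now 6.3 × 1.80 / 7 = 1.6200 > 1, so every player's dominant strategy flips to full contribution.
So the Nash equilibrium is full contribution by all 7; the group earns 6.3 × 1.80 × 84 = 952.56.

952.56 hours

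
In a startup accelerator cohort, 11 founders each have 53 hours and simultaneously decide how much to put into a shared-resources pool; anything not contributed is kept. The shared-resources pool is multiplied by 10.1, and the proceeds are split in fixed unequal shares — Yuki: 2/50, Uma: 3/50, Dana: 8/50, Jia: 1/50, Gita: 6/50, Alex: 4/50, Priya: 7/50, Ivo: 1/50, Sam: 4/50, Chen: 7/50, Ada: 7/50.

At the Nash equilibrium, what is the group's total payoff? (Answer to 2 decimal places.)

For player j, contributing a unit is worthwhile iff 10.1 × (j's share) ≥ 1, i.e. iff j's share is at least 0.0990.
The shares above 0.0990 belong to Dana, Gita, Priya, Chen and Ada, contributing 53 each; the remaining 6 contribute 0. Total contributed: 265.
The shared-resources pool pays out 10.1 × 265 = 2676.50 in total (split across the unequal shares, but the aggregate is all that matters for the group sum).
The 6 free-riders keep 53 each, adding 318. Group total = 318 + 2676.50 = 2994.50.

2994.50 hours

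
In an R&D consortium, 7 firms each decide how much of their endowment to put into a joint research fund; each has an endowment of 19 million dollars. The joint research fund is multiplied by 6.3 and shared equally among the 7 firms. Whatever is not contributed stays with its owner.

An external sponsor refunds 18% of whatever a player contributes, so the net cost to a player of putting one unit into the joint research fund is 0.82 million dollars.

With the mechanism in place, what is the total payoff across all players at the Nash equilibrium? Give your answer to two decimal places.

With the mechanism, a contributed unit returns (6.3/7) / 0.82 = 1.0976 per unit of net cost to the contributor — now above 1 — so contributing fully is weakly dominant for every player.
So the Nash equilibrium is full contribution by all 7; the group earns 7 × (19 × 0.18 + 6.3 × 19) = 861.84.

861.84 million dollars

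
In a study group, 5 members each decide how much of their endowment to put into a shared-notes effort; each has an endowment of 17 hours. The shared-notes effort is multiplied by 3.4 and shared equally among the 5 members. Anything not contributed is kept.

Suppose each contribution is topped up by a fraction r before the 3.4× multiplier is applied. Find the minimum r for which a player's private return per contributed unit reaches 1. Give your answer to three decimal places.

0.471

With matching at rate r, one contributed unit becomes (1 + r) in the shared-notes effort and returns 3.4 × (1 + r) / 5 to the contributor.
Setting this equal to 1: 1 + r = 5/3.4 = 1.4706.
So the minimum matching rate is r = 1.4706 − 1 = 0.471.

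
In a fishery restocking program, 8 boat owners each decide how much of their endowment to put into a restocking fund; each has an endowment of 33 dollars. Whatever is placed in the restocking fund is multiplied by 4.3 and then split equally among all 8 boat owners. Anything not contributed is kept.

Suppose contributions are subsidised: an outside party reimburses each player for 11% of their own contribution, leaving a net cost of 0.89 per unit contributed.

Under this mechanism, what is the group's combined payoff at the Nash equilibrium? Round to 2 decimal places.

With the mechanism, a contributed unit returns (4.3/8) / 0.89 = 0.6039 per unit of net cost — still below 1 — so contributing 0 remains dominant for every player.
Everyone keeps their endowment and the group total is 8 × 33 = 264.

264.00 dollars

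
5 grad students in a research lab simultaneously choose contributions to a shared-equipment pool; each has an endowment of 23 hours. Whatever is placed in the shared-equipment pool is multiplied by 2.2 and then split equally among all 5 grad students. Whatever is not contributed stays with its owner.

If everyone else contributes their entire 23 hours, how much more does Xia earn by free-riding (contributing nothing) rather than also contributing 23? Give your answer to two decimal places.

Switching from a contribution of 23 to 0 lets Xia keep an extra 23 hours, but lowers the shared-equipment pool by 23, which costs Xia their own share of that drop: 2.2/5 × 23 = 10.12.
Net gain = 23 − 10.12 = 12.88. The private return per contributed unit (0.4400) is below 1, so free-riding is indeed the best response regardless of what the others do.

12.88 hours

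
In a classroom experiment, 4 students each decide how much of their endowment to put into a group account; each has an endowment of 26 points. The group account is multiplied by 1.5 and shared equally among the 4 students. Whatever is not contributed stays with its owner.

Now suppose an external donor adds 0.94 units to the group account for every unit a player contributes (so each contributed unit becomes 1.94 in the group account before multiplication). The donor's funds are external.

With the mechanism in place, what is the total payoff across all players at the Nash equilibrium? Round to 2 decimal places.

The effective private return is 1.5 × 1.94 / 4 = 0.7275, which is still under 1, so the mechanism doesn't change anyone's dominant strategy: zero contribution.
At the Nash equilibrium no one contributes; group total payoff = 4 × 26 = 104.

104.00 points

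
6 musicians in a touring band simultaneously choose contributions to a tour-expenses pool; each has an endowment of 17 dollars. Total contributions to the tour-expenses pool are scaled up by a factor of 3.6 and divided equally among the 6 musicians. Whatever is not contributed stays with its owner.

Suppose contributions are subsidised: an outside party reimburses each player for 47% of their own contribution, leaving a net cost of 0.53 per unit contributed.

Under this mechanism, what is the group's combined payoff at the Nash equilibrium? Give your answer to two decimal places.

415.14 dollars

Under the mechanism each unit contributed yields (3.6/6) / 0.53 = 1.1321 back to its contributor per unit of net cost, which exceeds 1, making full contribution the dominant choice for everyone.
At the Nash equilibrium everyone contributes 17. Group total payoff = 6 × (17 × 0.47 + 3.6 × 17) = 415.14.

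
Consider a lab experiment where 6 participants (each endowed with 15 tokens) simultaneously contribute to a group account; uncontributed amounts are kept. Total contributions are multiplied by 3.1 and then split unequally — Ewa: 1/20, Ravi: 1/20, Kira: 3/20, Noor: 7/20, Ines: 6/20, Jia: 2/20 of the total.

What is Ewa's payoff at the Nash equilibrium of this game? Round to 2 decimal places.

Player j's private return per contributed unit is 3.1 × (j's share). Contributing is weakly dominant for j when that share is at least 1/3.1 = 0.3226, and contributing 0 is dominant otherwise.
Only Noor (7/20) clears that bar, contributing 15; the remaining 5 contribute 0. Total contributed: 15.
Ewa keeps 15 and receives 3.1 × 15 × 1/20 = 2.33 from the group account, for a payoff of 17.33.

17.33 tokens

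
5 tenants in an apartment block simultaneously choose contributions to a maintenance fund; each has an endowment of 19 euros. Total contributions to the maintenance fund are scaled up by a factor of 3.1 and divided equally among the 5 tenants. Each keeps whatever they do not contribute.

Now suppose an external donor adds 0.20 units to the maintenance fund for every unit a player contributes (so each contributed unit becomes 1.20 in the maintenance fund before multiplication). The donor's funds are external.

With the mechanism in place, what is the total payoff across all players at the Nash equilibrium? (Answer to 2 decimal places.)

Even with the mechanism, each unit contributed returns only 3.1 × 1.20 / 5 = 0.7440 per unit of net cost, so contributing nothing is still dominant.
At the Nash equilibrium no one contributes; group total payoff = 5 × 19 = 95.

95.00 euros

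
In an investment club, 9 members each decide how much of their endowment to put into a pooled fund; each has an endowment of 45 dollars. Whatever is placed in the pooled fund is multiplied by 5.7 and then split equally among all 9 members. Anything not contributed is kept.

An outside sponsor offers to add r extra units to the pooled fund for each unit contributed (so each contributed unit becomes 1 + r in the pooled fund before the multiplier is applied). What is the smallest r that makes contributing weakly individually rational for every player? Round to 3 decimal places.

With matching at rate r, one contributed unit becomes (1 + r) in the pooled fund and returns 5.7 × (1 + r) / 9 to the contributor.
Setting this equal to 1: 1 + r = 9/5.7 = 1.5789.
So the minimum matching rate is r = 1.5789 − 1 = 0.579.

0.579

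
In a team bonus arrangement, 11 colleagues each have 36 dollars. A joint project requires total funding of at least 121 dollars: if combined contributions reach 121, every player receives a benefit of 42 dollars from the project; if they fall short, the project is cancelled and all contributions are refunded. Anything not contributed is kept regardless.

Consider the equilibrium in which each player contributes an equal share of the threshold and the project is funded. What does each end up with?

Equal share of the threshold: 121/11 = 11.
At this profile no one gains by cutting their contribution: any cut drops the total below 121, the project is cancelled, contributions are refunded, and the deviator ends with 36, which is less than 36 − 11 + 42 = 67. Contributing more than 11 just wastes the excess. So contributing exactly 11 is a best response.
Each player's payoff: 36 − 11 + 42 = 67.

67 dollars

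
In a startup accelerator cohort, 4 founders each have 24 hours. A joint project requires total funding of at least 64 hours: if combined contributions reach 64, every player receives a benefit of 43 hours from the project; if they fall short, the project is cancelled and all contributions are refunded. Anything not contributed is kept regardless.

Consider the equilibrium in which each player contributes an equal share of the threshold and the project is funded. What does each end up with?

Equal share of the threshold: 64/4 = 16.
At this profile no one gains by cutting their contribution: any cut drops the total below 64, the project is cancelled, contributions are refunded, and the deviator ends with 24, which is less than 24 − 16 + 43 = 51. Contributing more than 16 just wastes the excess. So contributing exactly 16 is a best response.
Each player's payoff: 24 − 16 + 43 = 51.

51 hours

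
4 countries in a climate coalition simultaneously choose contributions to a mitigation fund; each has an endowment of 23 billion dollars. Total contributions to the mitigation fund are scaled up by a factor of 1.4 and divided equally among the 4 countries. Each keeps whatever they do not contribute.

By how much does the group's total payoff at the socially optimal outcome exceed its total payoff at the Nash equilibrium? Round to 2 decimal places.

36.80 billion dollars

Each contributed unit returns 1.4/4 = 0.3500 to its contributor — below 1 — so contributing 0 is dominant for every player. At the Nash equilibrium everyone keeps their 23, and the group total is 4 × 23 = 92.
Each contributed unit returns 1.400 to the group as a whole (0.3500 to each of 4 players), which exceeds 1, so the social optimum is full contribution: group total = 1.400 × 92 = 128.80.
Efficiency loss = 128.80 − 92 = 36.80.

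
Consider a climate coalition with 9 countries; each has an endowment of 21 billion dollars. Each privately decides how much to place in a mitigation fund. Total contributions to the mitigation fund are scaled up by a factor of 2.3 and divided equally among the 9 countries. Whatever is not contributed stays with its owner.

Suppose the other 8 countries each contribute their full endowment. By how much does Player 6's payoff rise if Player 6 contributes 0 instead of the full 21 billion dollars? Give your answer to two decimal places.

15.63 billion dollars

Switching from a contribution of 21 to 0 lets Player 6 keep an extra 21 billion dollars, but lowers the mitigation fund by 21, which costs Player 6 their own share of that drop: 2.3/9 × 21 = 5.37.
Net gain = 21 − 5.37 = 15.63. The private return per contributed unit (0.2556) is below 1, so free-riding is indeed the best response regardless of what the others do.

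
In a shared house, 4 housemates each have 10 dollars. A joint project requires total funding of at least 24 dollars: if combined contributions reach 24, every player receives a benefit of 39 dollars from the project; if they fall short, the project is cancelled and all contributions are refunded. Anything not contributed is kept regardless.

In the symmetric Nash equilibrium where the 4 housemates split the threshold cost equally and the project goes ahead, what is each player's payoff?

43 dollars

Equal share of the threshold: 24/4 = 6.
At this profile no one gains by cutting their contribution: any cut drops the total below 24, the project is cancelled, contributions are refunded, and the deviator ends with 10, which is less than 10 − 6 + 39 = 43. Contributing more than 6 just wastes the excess. So contributing exactly 6 is a best response.
Each player's payoff: 10 − 6 + 39 = 43.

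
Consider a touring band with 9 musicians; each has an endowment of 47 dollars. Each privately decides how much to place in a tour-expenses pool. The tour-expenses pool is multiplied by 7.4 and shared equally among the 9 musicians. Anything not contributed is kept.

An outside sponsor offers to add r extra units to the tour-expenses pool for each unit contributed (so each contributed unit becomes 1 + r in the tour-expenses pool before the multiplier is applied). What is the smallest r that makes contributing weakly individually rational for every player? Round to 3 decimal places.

0.216

With matching at rate r, one contributed unit becomes (1 + r) in the tour-expenses pool and returns 7.4 × (1 + r) / 9 to the contributor.
Setting this equal to 1: 1 + r = 9/7.4 = 1.2162.
So the minimum matching rate is r = 1.2162 − 1 = 0.216.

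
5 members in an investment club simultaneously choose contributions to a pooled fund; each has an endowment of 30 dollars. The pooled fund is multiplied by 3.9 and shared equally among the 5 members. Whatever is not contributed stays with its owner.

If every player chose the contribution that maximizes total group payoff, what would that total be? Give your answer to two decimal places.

585.00 dollars

Each contributed unit returns 3.900 to the group as a whole (0.7800 to each of 5 players), which exceeds 1, so the social optimum is full contribution: group total = 3.900 × 150 = 585.00.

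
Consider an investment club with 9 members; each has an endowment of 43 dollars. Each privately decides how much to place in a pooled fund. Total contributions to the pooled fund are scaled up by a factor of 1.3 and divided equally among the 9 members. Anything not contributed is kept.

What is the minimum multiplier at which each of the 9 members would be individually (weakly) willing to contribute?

9

A contributed unit returns (multiplier)/9 to its contributor.
This reaches 1 exactly when the multiplier is 9.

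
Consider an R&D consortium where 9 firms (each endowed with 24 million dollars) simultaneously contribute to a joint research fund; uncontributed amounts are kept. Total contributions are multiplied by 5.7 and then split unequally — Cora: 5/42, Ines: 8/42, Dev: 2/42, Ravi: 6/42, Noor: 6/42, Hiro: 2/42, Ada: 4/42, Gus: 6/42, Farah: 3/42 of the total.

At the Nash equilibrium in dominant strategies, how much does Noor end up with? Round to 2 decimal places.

Player j's private return per contributed unit is 5.7 × (j's share). Contributing is weakly dominant for j when that share is at least 1/5.7 = 0.1754, and contributing 0 is dominant otherwise.
The only share above 0.1754 is Ines's 8/42, contributing 24; the remaining 8 contribute 0. Total contributed: 24.
Noor keeps 24 and receives 5.7 × 24 × 6/42 = 19.54 from the joint research fund, for a payoff of 43.54.

43.54 million dollars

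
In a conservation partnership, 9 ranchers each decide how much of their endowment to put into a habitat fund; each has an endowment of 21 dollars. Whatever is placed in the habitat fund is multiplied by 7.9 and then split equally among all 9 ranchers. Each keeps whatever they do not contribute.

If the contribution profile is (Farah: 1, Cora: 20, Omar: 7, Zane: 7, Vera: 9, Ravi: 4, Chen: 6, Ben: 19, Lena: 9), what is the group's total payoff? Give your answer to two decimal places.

Total contributed: 1 + 20 + 7 + 7 + 9 + 4 + 6 + 19 + 9 = 82; total kept: 9 × 21 − 82 = 107.
The habitat fund pays out 7.9 × 82 = 647.80 in aggregate.
Group total = 107 + 647.80 = 754.80.

754.80 dollars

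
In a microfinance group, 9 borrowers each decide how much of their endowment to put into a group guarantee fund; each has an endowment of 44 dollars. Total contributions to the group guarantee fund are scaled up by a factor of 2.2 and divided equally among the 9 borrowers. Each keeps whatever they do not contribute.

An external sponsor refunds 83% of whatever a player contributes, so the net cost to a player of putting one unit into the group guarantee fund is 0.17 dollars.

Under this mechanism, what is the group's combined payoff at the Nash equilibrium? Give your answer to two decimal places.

1199.88 dollars

The effective private return per unit is now (2.2/9) / 0.17 = 1.4379 > 1, so every player's dominant strategy flips to full contribution.
So the Nash equilibrium is full contribution by all 9; the group earns 9 × (44 × 0.83 + 2.2 × 44) = 1199.88.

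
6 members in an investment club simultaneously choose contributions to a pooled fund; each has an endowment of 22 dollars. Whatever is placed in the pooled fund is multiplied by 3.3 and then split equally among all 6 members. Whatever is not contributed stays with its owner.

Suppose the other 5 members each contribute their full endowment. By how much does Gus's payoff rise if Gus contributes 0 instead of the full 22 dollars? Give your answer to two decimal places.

9.90 dollars

Switching from a contribution of 22 to 0 lets Gus keep an extra 22 dollars, but lowers the pooled fund by 22, which costs Gus their own share of that drop: 3.3/6 × 22 = 12.10.
Net gain = 22 − 12.10 = 9.90. The private return per contributed unit (0.5500) is below 1, so free-riding is indeed the best response regardless of what the others do.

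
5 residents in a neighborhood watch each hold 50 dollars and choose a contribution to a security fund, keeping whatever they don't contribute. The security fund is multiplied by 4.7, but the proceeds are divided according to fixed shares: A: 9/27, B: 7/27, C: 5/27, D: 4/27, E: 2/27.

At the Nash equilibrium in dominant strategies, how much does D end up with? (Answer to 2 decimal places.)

For player j, contributing a unit is worthwhile iff 4.7 × (j's share) ≥ 1, i.e. iff j's share is at least 0.2128.
A and B are above the threshold, contributing 50 each; the remaining 3 contribute 0. Total contributed: 100.
D keeps 50 and receives 4.7 × 100 × 4/27 = 69.63 from the security fund, for a payoff of 119.63.

119.63 dollars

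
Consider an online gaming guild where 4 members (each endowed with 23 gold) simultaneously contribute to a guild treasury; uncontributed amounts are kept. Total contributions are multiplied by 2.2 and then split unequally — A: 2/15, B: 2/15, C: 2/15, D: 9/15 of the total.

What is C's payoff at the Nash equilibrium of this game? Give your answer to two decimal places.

29.75 gold

Player j's private return per contributed unit is 2.2 × (j's share). Contributing is weakly dominant for j when that share is at least 1/2.2 = 0.4545, and contributing 0 is dominant otherwise.
D alone (share 9/15) is above the threshold, contributing 23; the remaining 3 contribute 0. Total contributed: 23.
C keeps 23 and receives 2.2 × 23 × 2/15 = 6.75 from the guild treasury, for a payoff of 29.75.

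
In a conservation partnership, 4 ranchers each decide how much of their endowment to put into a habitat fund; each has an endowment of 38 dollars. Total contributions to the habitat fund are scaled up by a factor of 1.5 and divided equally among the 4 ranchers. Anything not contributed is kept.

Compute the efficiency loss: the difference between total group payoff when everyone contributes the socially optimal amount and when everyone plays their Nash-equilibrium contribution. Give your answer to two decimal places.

Each contributed unit returns 1.5/4 = 0.3750 to its contributor — below 1 — so contributing 0 is dominant for every player. At the Nash equilibrium everyone keeps their 38, and the group total is 4 × 38 = 152.
Each contributed unit returns 1.500 to the group as a whole (0.3750 to each of 4 players), which exceeds 1, so the social optimum is full contribution: group total = 1.500 × 152 = 228.00.
Efficiency loss = 228.00 − 152 = 76.00.

76.00 dollars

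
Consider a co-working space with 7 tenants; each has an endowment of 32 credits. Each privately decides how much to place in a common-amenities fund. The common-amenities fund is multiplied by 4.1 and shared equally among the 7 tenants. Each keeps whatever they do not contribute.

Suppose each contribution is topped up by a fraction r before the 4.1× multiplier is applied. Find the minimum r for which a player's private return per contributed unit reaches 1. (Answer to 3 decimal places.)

0.707

With matching at rate r, one contributed unit becomes (1 + r) in the common-amenities fund and returns 4.1 × (1 + r) / 7 to the contributor.
Setting this equal to 1: 1 + r = 7/4.1 = 1.7073.
So the minimum matching rate is r = 1.7073 − 1 = 0.707.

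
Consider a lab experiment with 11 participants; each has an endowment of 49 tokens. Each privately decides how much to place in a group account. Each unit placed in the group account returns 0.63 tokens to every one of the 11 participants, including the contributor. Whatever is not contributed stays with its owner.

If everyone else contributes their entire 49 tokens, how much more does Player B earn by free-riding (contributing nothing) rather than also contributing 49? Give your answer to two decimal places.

18.13 tokens

Switching from a contribution of 49 to 0 lets Player B keep an extra 49 tokens, but lowers the group account by 49, which costs Player B their own share of that drop: 0.63 × 49 = 30.87.
Net gain = 49 − 30.87 = 18.13. The private return per contributed unit (0.63) is below 1, so free-riding is indeed the best response regardless of what the others do.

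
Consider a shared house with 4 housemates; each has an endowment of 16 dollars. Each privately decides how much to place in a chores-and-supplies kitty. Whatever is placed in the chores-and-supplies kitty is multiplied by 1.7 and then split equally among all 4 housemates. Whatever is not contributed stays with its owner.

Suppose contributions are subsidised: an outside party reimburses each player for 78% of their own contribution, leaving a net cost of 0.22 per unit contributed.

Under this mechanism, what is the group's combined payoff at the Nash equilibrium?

158.72 dollars

The effective private return per unit is now (1.7/4) / 0.22 = 1.9318 > 1, so every player's dominant strategy flips to full contribution.
At the Nash equilibrium everyone contributes 16. Group total payoff = 4 × (16 × 0.78 + 1.7 × 16) = 158.72.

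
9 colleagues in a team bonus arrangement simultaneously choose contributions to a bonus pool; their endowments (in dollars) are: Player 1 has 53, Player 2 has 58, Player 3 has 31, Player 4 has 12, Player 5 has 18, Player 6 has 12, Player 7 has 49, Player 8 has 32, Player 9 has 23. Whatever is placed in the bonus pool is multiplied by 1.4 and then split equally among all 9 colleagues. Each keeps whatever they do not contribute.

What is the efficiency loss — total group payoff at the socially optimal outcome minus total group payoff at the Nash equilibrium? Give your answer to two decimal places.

The private return per contributed unit is 1.4/9 = 0.1556 < 1 for every player regardless of endowment, so the Nash equilibrium is zero contribution and the group total is Σ E_j = 53 + 58 + 31 + 12 + 18 + 12 + 49 + 32 + 23 = 288.
Each contributed unit returns 1.400 to the group, so the social optimum is full contribution by everyone: group total = 1.400 × 288 = 403.20.
Efficiency loss = (1.400 − 1) × 288 = 115.20.

115.20 dollars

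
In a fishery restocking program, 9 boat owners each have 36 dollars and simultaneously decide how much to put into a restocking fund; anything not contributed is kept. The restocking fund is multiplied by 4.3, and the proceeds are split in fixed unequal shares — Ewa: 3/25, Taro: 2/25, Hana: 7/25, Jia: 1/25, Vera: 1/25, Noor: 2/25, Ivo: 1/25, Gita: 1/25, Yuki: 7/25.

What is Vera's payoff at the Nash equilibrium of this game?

Player j's private return per contributed unit is 4.3 × (j's share). Contributing is weakly dominant for j when that share is at least 1/4.3 = 0.2326, and contributing 0 is dominant otherwise.
The shares above 0.2326 belong to Hana and Yuki, contributing 36 each; the remaining 7 contribute 0. Total contributed: 72.
Vera keeps 36 and receives 4.3 × 72 × 1/25 = 12.38 from the restocking fund, for a payoff of 48.38.

48.38 dollars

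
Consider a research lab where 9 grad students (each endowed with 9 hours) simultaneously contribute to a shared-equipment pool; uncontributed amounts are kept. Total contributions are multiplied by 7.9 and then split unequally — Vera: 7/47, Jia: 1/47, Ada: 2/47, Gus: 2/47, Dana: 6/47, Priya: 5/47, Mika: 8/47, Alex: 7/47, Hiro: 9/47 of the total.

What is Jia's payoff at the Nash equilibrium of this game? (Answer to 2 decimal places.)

16.56 hours

Each unit j contributes comes back to j as 7.9 × (j's share), so j prefers to contribute only if that share exceeds 1/7.9 = 0.1266; otherwise keeping the unit dominates.
The shares above 0.1266 belong to Vera, Dana, Mika, Alex and Hiro, contributing 9 each; the remaining 4 contribute 0. Total contributed: 45.
Jia keeps 9 and receives 7.9 × 45 × 1/47 = 7.56 from the shared-equipment pool, for a payoff of 16.56.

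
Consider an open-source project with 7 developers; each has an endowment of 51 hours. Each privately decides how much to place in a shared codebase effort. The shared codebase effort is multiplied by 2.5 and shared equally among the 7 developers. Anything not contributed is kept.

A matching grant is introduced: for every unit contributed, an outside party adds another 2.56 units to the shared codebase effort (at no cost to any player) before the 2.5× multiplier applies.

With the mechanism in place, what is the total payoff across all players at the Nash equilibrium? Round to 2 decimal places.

3177.30 hours

Under the mechanism each unit contributed yields 2.5 × 3.56 / 7 = 1.2714 back to its contributor per unit of net cost, which exceeds 1, making full contribution the dominant choice for everyone.
At the Nash equilibrium everyone contributes 51. Group total payoff = 2.5 × 3.56 × 357 = 3177.30.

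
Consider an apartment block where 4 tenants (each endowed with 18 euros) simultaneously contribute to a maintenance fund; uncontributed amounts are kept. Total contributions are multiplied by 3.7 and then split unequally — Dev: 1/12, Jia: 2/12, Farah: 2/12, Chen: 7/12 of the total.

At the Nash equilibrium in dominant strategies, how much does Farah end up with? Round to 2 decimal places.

For player j, contributing a unit is worthwhile iff 3.7 × (j's share) ≥ 1, i.e. iff j's share is at least 0.2703.
Chen alone (share 7/12) is above the threshold, contributing 18; the remaining 3 contribute 0. Total contributed: 18.
Farah keeps 18 and receives 3.7 × 18 × 2/12 = 11.10 from the maintenance fund, for a payoff of 29.10.

29.10 euros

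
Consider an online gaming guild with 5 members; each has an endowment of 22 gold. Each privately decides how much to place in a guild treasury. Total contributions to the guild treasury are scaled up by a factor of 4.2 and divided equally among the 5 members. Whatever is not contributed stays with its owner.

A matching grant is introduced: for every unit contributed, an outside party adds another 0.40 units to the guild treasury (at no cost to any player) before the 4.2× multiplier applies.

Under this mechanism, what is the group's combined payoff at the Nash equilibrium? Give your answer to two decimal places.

646.80 gold

Under the mechanism each unit contributed yields 4.2 × 1.40 / 5 = 1.1760 back to its contributor per unit of net cost, which exceeds 1, making full contribution the dominant choice for everyone.
So the Nash equilibrium is full contribution by all 5; the group earns 4.2 × 1.40 × 110 = 646.80.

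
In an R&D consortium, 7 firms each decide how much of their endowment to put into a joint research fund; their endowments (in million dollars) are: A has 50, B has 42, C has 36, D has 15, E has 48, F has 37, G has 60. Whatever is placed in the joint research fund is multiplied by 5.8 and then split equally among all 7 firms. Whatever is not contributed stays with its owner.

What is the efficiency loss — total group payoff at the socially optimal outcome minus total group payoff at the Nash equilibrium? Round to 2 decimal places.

1382.40 million dollars

The private return per contributed unit is 5.8/7 = 0.8286 < 1 for every player regardless of endowment, so the Nash equilibrium is zero contribution and the group total is Σ E_j = 50 + 42 + 36 + 15 + 48 + 37 + 60 = 288.
Each contributed unit returns 5.800 to the group, so the social optimum is full contribution by everyone: group total = 5.800 × 288 = 1670.40.
Efficiency loss = (5.800 − 1) × 288 = 1382.40.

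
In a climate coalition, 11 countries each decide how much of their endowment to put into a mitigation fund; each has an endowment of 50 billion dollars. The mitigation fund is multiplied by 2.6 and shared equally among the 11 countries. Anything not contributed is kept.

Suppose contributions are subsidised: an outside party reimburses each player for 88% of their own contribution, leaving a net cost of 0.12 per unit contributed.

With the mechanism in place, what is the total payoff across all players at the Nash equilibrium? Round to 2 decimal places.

1914.00 billion dollars

Under the mechanism each unit contributed yields (2.6/11) / 0.12 = 1.9697 back to its contributor per unit of net cost, which exceeds 1, making full contribution the dominant choice for everyone.
So the Nash equilibrium is full contribution by all 11; the group earns 11 × (50 × 0.88 + 2.6 × 50) = 1914.00.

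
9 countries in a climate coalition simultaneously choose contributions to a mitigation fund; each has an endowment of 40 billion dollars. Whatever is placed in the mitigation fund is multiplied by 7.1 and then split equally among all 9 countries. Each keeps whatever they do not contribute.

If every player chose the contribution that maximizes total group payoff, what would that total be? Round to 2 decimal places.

Each contributed unit returns 7.100 to the group as a whole (0.7889 to each of 9 players), which exceeds 1, so the social optimum is full contribution: group total = 7.100 × 360 = 2556.00.

2556.00 billion dollars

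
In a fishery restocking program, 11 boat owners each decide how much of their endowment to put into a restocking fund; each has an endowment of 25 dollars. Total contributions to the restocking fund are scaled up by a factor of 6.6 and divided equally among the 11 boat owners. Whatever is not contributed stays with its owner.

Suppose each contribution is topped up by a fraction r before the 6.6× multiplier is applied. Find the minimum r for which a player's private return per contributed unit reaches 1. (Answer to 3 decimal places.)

0.667

With matching at rate r, one contributed unit becomes (1 + r) in the restocking fund and returns 6.6 × (1 + r) / 11 to the contributor.
Setting this equal to 1: 1 + r = 11/6.6 = 1.6667.
So the minimum matching rate is r = 1.6667 − 1 = 0.667.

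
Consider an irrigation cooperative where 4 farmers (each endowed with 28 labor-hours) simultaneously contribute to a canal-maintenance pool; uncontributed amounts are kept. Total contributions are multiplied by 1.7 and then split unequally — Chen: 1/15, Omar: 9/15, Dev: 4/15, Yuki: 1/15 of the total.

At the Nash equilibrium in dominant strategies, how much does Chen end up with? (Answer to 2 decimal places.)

31.17 labor-hours

Player j's private return per contributed unit is 1.7 × (j's share). Contributing is weakly dominant for j when that share is at least 1/1.7 = 0.5882, and contributing 0 is dominant otherwise.
The only share above 0.5882 is Omar's 9/15, contributing 28; the remaining 3 contribute 0. Total contributed: 28.
Chen keeps 28 and receives 1.7 × 28 × 1/15 = 3.17 from the canal-maintenance pool, for a payoff of 31.17.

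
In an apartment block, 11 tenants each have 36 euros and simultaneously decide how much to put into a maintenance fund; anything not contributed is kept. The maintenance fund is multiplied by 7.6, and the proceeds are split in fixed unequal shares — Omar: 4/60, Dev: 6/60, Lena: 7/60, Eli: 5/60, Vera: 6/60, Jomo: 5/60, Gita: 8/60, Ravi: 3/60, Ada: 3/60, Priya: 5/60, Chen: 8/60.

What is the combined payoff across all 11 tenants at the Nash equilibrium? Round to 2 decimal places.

871.20 euros

A player with share s gets back 7.6·s per unit contributed, so full contribution is dominant for anyone with s > 1/7.6 = 0.1316 and zero contribution is dominant for anyone below.
The shares above 0.1316 belong to Gita and Chen, contributing 36 each; the remaining 9 contribute 0. Total contributed: 72.
The maintenance fund pays out 7.6 × 72 = 547.20 in total (split across the unequal shares, but the aggregate is all that matters for the group sum).
The 9 free-riders keep 36 each, adding 324. Group total = 324 + 547.20 = 871.20.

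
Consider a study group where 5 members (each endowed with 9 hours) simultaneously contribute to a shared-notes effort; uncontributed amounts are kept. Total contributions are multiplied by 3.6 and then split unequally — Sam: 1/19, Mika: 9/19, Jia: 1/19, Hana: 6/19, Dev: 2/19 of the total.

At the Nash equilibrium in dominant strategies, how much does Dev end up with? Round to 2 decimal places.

15.82 hours

Player j's private return per contributed unit is 3.6 × (j's share). Contributing is weakly dominant for j when that share is at least 1/3.6 = 0.2778, and contributing 0 is dominant otherwise.
The shares above 0.2778 belong to Mika and Hana, contributing 9 each; the remaining 3 contribute 0. Total contributed: 18.
Dev keeps 9 and receives 3.6 × 18 × 2/19 = 6.82 from the shared-notes effort, for a payoff of 15.82.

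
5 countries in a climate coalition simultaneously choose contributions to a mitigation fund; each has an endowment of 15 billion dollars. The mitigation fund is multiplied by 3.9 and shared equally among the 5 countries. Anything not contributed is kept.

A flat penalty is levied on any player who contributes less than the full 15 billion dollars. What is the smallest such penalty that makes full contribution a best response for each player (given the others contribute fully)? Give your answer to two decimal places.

3.30 billion dollars

Given the others contribute fully, the best deviation is to contribute 0 (any partial contribution still incurs the fine and gives up units whose private return 0.7800 is below 1).
Deviating from 15 to 0 saves 15 billion dollars but forfeits the deviator's share of the drop in the mitigation fund: 3.9/5 × 15 = 11.70.
So the deviation gain is 15 − 11.70 = 3.30, and the fine must be at least 3.30 billion dollars to wipe it out.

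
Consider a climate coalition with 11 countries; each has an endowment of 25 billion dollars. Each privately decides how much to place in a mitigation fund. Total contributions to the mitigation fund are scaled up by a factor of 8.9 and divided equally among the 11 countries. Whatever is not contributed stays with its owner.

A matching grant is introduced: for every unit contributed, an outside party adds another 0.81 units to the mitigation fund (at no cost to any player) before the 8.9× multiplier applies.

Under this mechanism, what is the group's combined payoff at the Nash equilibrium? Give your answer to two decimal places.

Under the mechanism each unit contributed yields 8.9 × 1.81 / 11 = 1.4645 back to its contributor per unit of net cost, which exceeds 1, making full contribution the dominant choice for everyone.
At the Nash equilibrium everyone contributes 25. Group total payoff = 8.9 × 1.81 × 275 = 4429.98.

4429.98 billion dollars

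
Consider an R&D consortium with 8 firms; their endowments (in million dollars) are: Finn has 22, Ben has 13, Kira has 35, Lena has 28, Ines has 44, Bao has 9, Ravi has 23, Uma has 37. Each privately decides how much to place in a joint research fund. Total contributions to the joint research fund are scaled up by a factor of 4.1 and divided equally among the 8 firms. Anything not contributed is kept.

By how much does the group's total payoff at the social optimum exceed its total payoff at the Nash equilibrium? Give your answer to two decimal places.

The private return per contributed unit is 4.1/8 = 0.5125 < 1 for every player regardless of endowment, so the Nash equilibrium is zero contribution and the group total is Σ E_j = 22 + 13 + 35 + 28 + 44 + 9 + 23 + 37 = 211.
Each contributed unit returns 4.100 to the group, so the social optimum is full contribution by everyone: group total = 4.100 × 211 = 865.10.
Efficiency loss = (4.100 − 1) × 211 = 654.10.

654.10 million dollars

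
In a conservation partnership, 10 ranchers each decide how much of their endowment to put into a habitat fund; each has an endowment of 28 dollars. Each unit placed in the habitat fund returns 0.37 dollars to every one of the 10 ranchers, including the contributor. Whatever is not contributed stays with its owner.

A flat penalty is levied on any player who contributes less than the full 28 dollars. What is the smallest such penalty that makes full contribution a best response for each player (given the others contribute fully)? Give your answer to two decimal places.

Given the others contribute fully, the best deviation is to contribute 0 (any partial contribution still incurs the fine and gives up units whose private return 0.37 is below 1).
Deviating from 28 to 0 saves 28 dollars but forfeits the deviator's share of the drop in the habitat fund: 0.37 × 28 = 10.36.
So the deviation gain is 28 − 10.36 = 17.64, and the fine must be at least 17.64 dollars to wipe it out.

17.64 dollars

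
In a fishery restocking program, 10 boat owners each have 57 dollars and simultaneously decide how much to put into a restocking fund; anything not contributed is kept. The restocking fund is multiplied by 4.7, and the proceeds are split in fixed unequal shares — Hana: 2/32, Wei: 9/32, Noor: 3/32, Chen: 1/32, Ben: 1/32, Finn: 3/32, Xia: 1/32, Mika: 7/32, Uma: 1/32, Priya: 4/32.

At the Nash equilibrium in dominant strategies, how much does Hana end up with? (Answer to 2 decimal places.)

A player with share s gets back 4.7·s per unit contributed, so full contribution is dominant for anyone with s > 1/4.7 = 0.2128 and zero contribution is dominant for anyone below.
The shares above 0.2128 belong to Wei and Mika, contributing 57 each; the remaining 8 contribute 0. Total contributed: 114.
Hana keeps 57 and receives 4.7 × 114 × 2/32 = 33.49 from the restocking fund, for a payoff of 90.49.

90.49 dollars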